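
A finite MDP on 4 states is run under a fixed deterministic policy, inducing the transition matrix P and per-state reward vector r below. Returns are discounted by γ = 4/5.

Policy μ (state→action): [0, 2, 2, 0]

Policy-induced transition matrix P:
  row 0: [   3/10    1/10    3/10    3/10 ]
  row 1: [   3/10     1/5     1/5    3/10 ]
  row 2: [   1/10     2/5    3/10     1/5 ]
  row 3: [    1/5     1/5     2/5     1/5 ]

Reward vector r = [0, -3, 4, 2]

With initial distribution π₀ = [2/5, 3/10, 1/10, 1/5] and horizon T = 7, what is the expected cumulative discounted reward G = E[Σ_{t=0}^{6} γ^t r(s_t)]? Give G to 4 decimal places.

t=0: π = [0.4000, 0.3000, 0.1000, 0.2000], E[r] = -0.1000, γ^t·E[r] = -0.100000, running G = -0.100000
t=1: π = [0.2600, 0.1800, 0.2900, 0.2700], E[r] = 1.1600, γ^t·E[r] = 0.928000, running G = 0.828000
t=2: π = [0.2150, 0.2320, 0.3090, 0.2440], E[r] = 1.0280, γ^t·E[r] = 0.657920, running G = 1.485920
t=3: π = [0.2138, 0.2403, 0.3012, 0.2447], E[r] = 0.9733, γ^t·E[r] = 0.498330, running G = 1.984250
t=4: π = [0.2153, 0.2389, 0.3004, 0.2454], E[r] = 0.9760, γ^t·E[r] = 0.399770, running G = 2.384019
t=5: π = [0.2154, 0.2386, 0.3007, 0.2454], E[r] = 0.9778, γ^t·E[r] = 0.320397, running G = 2.704416
t=6: π = [0.2153, 0.2386, 0.3007, 0.2454], E[r] = 0.9777, γ^t·E[r] = 0.256310, running G = 2.960726

G = 2.9607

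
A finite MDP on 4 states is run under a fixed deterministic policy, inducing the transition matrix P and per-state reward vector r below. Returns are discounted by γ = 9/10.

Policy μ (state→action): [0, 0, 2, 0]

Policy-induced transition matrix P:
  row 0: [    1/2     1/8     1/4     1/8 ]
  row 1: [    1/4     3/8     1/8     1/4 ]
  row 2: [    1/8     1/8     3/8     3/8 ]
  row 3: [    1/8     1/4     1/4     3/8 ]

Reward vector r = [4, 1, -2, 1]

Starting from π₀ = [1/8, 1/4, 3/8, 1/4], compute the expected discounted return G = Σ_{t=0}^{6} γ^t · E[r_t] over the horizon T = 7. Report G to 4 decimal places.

t=0: π = [0.1250, 0.2500, 0.3750, 0.2500], E[r] = 0.2500, γ^t·E[r] = 0.250000, running G = 0.250000
t=1: π = [0.2031, 0.2188, 0.2656, 0.3125], E[r] = 0.8125, γ^t·E[r] = 0.731250, running G = 0.981250
t=2: π = [0.2285, 0.2188, 0.2559, 0.2969], E[r] = 0.9180, γ^t·E[r] = 0.743555, running G = 1.724805
t=3: π = [0.2380, 0.2168, 0.2546, 0.2905], E[r] = 0.9502, γ^t·E[r] = 0.692692, running G = 2.417497
t=4: π = [0.2414, 0.2155, 0.2547, 0.2884], E[r] = 0.9599, γ^t·E[r] = 0.629790, running G = 3.047287
t=5: π = [0.2425, 0.2149, 0.2549, 0.2877], E[r] = 0.9626, γ^t·E[r] = 0.568433, running G = 3.615721
t=6: π = [0.2428, 0.2147, 0.2550, 0.2875], E[r] = 0.9634, γ^t·E[r] = 0.511971, running G = 4.127692

G = 4.1277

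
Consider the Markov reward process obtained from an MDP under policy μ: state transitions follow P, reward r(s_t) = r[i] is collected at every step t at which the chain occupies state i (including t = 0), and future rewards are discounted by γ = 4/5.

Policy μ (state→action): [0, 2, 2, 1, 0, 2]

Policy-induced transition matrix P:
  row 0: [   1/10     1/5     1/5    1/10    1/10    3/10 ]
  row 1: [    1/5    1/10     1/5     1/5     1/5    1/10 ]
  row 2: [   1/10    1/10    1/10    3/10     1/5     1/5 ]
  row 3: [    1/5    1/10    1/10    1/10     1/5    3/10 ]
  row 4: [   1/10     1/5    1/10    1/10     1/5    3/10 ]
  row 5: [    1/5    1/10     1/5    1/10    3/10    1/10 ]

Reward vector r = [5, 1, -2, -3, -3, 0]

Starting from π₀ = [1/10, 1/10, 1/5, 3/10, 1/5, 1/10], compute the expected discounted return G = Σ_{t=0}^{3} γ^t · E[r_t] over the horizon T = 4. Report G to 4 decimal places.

G = -2.1748

t=0: π = [0.1000, 0.1000, 0.2000, 0.3000, 0.2000, 0.1000], E[r] = -1.3000, γ^t·E[r] = -1.300000, running G = -1.300000
t=1: π = [0.1500, 0.1300, 0.1300, 0.1500, 0.2000, 0.2400], E[r] = -0.4300, γ^t·E[r] = -0.344000, running G = -1.644000
t=2: π = [0.1520, 0.1350, 0.1520, 0.1390, 0.2090, 0.2130], E[r] = -0.4530, γ^t·E[r] = -0.289920, running G = -1.933920
t=3: π = [0.1487, 0.1361, 0.1500, 0.1439, 0.2061, 0.2152], E[r] = -0.4704, γ^t·E[r] = -0.240845, running G = -2.174765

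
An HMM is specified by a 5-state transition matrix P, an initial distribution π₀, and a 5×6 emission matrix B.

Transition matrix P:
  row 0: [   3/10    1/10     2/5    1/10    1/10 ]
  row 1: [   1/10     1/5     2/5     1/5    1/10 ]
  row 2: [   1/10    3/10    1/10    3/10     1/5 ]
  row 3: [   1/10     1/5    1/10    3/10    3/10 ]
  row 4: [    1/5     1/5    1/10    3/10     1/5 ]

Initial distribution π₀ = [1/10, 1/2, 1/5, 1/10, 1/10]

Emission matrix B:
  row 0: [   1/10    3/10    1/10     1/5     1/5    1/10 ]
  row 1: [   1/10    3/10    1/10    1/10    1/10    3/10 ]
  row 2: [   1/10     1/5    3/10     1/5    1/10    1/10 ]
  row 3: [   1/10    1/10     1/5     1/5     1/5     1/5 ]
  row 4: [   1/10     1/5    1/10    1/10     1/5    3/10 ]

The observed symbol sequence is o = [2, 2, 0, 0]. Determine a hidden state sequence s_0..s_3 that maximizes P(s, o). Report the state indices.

path = [1, 2, 1, 2]

t=0: δ = [1.000e-02, 5.000e-02, 6.000e-02, 2.000e-02, 1.000e-02]  (obs o_0=2)
t=1: δ = [6.000e-04, 1.800e-03, 6.000e-03, 3.600e-03, 1.200e-03]  ψ = [2, 2, 1, 2, 2]  (obs o_1=2)
t=2: δ = [6.000e-05, 1.800e-04, 7.200e-05, 1.800e-04, 1.200e-04]  ψ = [2, 2, 1, 2, 2]  (obs o_2=0)
t=3: δ = [2.400e-06, 3.600e-06, 7.200e-06, 5.400e-06, 5.400e-06]  ψ = [4, 1, 1, 3, 3]  (obs o_3=0)
backtrack: best end state = 2; path = [1, 2, 1, 2]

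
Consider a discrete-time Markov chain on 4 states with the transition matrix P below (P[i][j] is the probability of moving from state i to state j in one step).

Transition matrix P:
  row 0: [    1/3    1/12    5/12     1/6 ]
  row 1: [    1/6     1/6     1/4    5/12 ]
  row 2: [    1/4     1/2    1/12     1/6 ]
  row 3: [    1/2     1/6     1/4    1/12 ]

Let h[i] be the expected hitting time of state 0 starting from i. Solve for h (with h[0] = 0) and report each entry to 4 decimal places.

h = [0.0000, 3.6324, 3.5676, 2.7243]

First-step conditioning: h[0] = 0; for i ≠ 0, h[i] = 1 + Σ_k P[i][k]·h[k].
  h[1] = 1 + 1/6·h[1] + 1/4·h[2] + 5/12·h[3]
  h[2] = 1 + 1/2·h[1] + 1/12·h[2] + 1/6·h[3]
  h[3] = 1 + 1/6·h[1] + 1/4·h[2] + 1/12·h[3]
Solving the 3×3 linear system over states ≠ 0 gives exactly h = [0, 672/185, 132/37, 504/185] (h[0] = 0 is the target).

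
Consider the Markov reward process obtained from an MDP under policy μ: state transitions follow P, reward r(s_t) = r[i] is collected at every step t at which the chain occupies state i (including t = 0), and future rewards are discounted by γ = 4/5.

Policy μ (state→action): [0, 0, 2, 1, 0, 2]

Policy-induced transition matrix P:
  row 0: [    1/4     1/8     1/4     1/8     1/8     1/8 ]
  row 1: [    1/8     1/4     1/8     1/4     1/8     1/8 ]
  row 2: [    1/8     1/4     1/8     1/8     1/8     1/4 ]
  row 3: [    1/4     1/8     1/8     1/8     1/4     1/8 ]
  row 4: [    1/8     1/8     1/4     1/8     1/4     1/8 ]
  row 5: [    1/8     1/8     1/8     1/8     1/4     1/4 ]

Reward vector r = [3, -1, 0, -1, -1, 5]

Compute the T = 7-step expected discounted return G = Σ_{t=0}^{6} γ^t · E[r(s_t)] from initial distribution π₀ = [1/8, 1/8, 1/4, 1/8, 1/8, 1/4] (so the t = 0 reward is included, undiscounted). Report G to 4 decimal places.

G = 3.7501

t=0: π = [0.1250, 0.1250, 0.2500, 0.1250, 0.1250, 0.2500], E[r] = 1.2500, γ^t·E[r] = 1.250000, running G = 1.250000
t=1: π = [0.1563, 0.1719, 0.1563, 0.1406, 0.1875, 0.1875], E[r] = 0.9063, γ^t·E[r] = 0.725000, running G = 1.975000
t=2: π = [0.1621, 0.1660, 0.1680, 0.1465, 0.1895, 0.1680], E[r] = 0.8242, γ^t·E[r] = 0.527500, running G = 2.502500
t=3: π = [0.1636, 0.1667, 0.1689, 0.1458, 0.1880, 0.1670], E[r] = 0.8252, γ^t·E[r] = 0.422500, running G = 2.925000
t=4: π = [0.1637, 0.1670, 0.1689, 0.1458, 0.1876, 0.1670], E[r] = 0.8256, γ^t·E[r] = 0.338150, running G = 3.263150
t=5: π = [0.1637, 0.1670, 0.1689, 0.1459, 0.1876, 0.1670], E[r] = 0.8256, γ^t·E[r] = 0.270538, running G = 3.533688
t=6: π = [0.1637, 0.1670, 0.1689, 0.1459, 0.1876, 0.1670], E[r] = 0.8256, γ^t·E[r] = 0.216429, running G = 3.750116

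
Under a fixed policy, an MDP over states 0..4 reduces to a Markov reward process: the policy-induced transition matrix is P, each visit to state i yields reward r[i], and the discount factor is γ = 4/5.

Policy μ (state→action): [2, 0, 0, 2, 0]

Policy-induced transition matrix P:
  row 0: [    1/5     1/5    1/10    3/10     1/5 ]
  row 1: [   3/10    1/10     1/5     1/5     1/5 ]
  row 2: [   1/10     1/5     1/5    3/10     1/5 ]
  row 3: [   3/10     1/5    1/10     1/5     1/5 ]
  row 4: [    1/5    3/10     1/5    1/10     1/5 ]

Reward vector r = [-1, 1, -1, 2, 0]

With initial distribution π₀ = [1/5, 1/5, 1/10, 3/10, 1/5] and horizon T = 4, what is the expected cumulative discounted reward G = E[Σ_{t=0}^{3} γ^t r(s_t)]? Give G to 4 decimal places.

G = 0.9787

t=0: π = [0.2000, 0.2000, 0.1000, 0.3000, 0.2000], E[r] = 0.5000, γ^t·E[r] = 0.500000, running G = 0.500000
t=1: π = [0.2400, 0.2000, 0.1500, 0.2100, 0.2000], E[r] = 0.2300, γ^t·E[r] = 0.184000, running G = 0.684000
t=2: π = [0.2260, 0.2000, 0.1550, 0.2190, 0.2000], E[r] = 0.2570, γ^t·E[r] = 0.164480, running G = 0.848480
t=3: π = [0.2264, 0.2000, 0.1555, 0.2181, 0.2000], E[r] = 0.2543, γ^t·E[r] = 0.130202, running G = 0.978682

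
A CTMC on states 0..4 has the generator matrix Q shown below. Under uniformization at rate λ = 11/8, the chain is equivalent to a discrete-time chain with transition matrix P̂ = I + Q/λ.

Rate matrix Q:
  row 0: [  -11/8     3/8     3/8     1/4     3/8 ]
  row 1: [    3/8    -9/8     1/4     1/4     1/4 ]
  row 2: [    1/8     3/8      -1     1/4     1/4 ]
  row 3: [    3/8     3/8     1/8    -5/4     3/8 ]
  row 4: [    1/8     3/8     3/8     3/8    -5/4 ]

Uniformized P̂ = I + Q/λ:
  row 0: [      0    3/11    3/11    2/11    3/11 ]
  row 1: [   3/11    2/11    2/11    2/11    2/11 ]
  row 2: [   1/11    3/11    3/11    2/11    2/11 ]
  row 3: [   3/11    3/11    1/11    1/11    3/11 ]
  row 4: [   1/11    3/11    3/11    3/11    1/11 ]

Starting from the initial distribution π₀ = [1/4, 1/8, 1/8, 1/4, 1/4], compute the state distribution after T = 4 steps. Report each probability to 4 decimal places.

t=0: π = [0.2500, 0.1250, 0.1250, 0.2500, 0.2500]
t=1: π = [0.1364, 0.2614, 0.2159, 0.1818, 0.2045]
t=2: π = [0.1591, 0.2490, 0.2159, 0.1839, 0.1921]
t=3: π = [0.1551, 0.2501, 0.2167, 0.1826, 0.1955]
t=4: π = [0.1555, 0.2500, 0.2168, 0.1830, 0.1947]

π = [0.1555, 0.2500, 0.2168, 0.1830, 0.1947]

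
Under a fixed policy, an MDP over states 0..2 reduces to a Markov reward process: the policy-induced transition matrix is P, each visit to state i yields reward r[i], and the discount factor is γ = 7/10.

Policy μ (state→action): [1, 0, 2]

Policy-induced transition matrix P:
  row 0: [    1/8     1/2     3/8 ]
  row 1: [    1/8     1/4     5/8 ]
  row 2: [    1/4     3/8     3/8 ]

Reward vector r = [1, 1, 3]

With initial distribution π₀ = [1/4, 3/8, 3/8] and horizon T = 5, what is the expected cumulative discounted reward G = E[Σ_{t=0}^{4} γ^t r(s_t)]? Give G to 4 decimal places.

G = 5.1750

t=0: π = [0.2500, 0.3750, 0.3750], E[r] = 1.7500, γ^t·E[r] = 1.750000, running G = 1.750000
t=1: π = [0.1719, 0.3594, 0.4688], E[r] = 1.9375, γ^t·E[r] = 1.356250, running G = 3.106250
t=2: π = [0.1836, 0.3516, 0.4648], E[r] = 1.9297, γ^t·E[r] = 0.945547, running G = 4.051797
t=3: π = [0.1831, 0.3540, 0.4629], E[r] = 1.9258, γ^t·E[r] = 0.660543, running G = 4.712340
t=4: π = [0.1829, 0.3536, 0.4635], E[r] = 1.9270, γ^t·E[r] = 0.462673, running G = 5.175013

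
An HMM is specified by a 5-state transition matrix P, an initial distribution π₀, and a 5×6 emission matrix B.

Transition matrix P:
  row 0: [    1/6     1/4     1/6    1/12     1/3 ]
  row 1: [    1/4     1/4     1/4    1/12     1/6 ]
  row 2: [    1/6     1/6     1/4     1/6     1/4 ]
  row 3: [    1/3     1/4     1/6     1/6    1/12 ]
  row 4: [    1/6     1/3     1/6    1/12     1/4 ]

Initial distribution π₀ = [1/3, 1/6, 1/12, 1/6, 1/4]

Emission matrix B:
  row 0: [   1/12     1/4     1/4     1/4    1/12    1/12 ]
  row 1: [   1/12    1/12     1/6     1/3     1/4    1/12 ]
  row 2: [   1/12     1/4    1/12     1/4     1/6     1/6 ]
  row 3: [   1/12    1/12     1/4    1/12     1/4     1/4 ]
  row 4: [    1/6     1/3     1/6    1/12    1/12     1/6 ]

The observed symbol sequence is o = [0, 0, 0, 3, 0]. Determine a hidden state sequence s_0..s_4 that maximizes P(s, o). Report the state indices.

t=0: δ = [2.778e-02, 1.389e-02, 6.944e-03, 1.389e-02, 4.167e-02]  (obs o_0=0)
t=1: δ = [5.787e-04, 1.157e-03, 5.787e-04, 2.894e-04, 1.736e-03]  ψ = [4, 4, 4, 4, 4]  (obs o_1=0)
t=2: δ = [2.411e-05, 4.823e-05, 2.411e-05, 1.206e-05, 7.234e-05]  ψ = [1, 4, 1, 4, 4]  (obs o_2=0)
t=3: δ = [3.014e-06, 8.038e-06, 3.014e-06, 5.023e-07, 1.507e-06]  ψ = [1, 4, 1, 4, 4]  (obs o_3=3)
t=4: δ = [1.674e-07, 1.674e-07, 1.674e-07, 5.582e-08, 2.233e-07]  ψ = [1, 1, 1, 1, 1]  (obs o_4=0)
backtrack: best end state = 4; path = [4, 4, 4, 1, 4]

path = [4, 4, 4, 1, 4]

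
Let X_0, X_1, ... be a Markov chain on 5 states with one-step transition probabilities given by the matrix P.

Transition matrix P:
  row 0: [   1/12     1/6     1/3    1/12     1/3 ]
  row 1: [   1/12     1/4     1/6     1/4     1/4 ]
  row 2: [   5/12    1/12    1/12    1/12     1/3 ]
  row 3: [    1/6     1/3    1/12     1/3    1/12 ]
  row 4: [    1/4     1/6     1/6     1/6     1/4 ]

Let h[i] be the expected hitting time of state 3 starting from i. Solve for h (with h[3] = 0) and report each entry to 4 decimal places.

First-step conditioning: h[3] = 0; for i ≠ 3, h[i] = 1 + Σ_k P[i][k]·h[k].
  h[0] = 1 + 1/12·h[0] + 1/6·h[1] + 1/3·h[2] + 1/3·h[4]
  h[1] = 1 + 1/12·h[0] + 1/4·h[1] + 1/6·h[2] + 1/4·h[4]
  h[2] = 1 + 5/12·h[0] + 1/12·h[1] + 1/12·h[2] + 1/3·h[4]
  h[4] = 1 + 1/4·h[0] + 1/6·h[1] + 1/6·h[2] + 1/4·h[4]
Solving the 4×4 linear system over states ≠ 3 gives exactly h = [25452/3439, 20952/3439, 25752/3439, 0, 23448/3439] (h[3] = 0 is the target).

h = [7.4010, 6.0925, 7.4882, 0.0000, 6.8183]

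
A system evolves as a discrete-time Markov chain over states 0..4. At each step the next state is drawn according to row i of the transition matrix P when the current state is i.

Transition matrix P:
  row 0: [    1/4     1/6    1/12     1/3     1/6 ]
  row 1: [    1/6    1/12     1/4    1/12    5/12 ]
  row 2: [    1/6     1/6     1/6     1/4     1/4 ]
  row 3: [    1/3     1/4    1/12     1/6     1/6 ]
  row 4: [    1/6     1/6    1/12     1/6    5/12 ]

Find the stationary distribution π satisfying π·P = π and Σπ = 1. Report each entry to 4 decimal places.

Balance equations π_j = Σ_i π_i·P[i][j]:
  π_0 = 1/4·π_0 + 1/6·π_1 + 1/6·π_2 + 1/3·π_3 + 1/6·π_4
  π_1 = 1/6·π_0 + 1/12·π_1 + 1/6·π_2 + 1/4·π_3 + 1/6·π_4
  π_2 = 1/12·π_0 + 1/4·π_1 + 1/6·π_2 + 1/12·π_3 + 1/12·π_4
  π_3 = 1/3·π_0 + 1/12·π_1 + 1/4·π_2 + 1/6·π_3 + 1/6·π_4
  normalize: π_0 + π_1 + π_2 + π_3 + π_4 = 1
Solving the linear system gives exactly π = [4012/18403, 283/1673, 2239/18403, 333/1673, 768/2629].

π = [0.2180, 0.1692, 0.1217, 0.1990, 0.2921]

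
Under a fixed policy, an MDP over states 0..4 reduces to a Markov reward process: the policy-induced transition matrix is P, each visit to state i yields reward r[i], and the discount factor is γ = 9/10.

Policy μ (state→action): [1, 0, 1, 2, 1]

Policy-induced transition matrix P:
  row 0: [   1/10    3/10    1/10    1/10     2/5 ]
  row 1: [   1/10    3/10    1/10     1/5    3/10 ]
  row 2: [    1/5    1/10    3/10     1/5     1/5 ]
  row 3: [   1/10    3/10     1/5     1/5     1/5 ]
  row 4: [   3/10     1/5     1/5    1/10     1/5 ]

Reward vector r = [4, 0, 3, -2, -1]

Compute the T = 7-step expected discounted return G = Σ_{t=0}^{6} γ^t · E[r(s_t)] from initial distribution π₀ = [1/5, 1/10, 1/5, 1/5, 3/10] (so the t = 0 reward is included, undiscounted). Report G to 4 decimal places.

G = 3.4767

t=0: π = [0.2000, 0.1000, 0.2000, 0.2000, 0.3000], E[r] = 0.7000, γ^t·E[r] = 0.700000, running G = 0.700000
t=1: π = [0.1800, 0.2300, 0.1900, 0.1500, 0.2500], E[r] = 0.7400, γ^t·E[r] = 0.666000, running G = 1.366000
t=2: π = [0.1690, 0.2370, 0.1780, 0.1570, 0.2590], E[r] = 0.6370, γ^t·E[r] = 0.515970, running G = 1.881970
t=3: π = [0.1696, 0.2385, 0.1772, 0.1572, 0.2575], E[r] = 0.6381, γ^t·E[r] = 0.465175, running G = 2.347145
t=4: π = [0.1692, 0.2388, 0.1769, 0.1573, 0.2578], E[r] = 0.6353, γ^t·E[r] = 0.416794, running G = 2.763939
t=5: π = [0.1692, 0.2388, 0.1769, 0.1573, 0.2577], E[r] = 0.6353, γ^t·E[r] = 0.375148, running G = 3.139087
t=6: π = [0.1692, 0.2388, 0.1769, 0.1573, 0.2577], E[r] = 0.6352, γ^t·E[r] = 0.337591, running G = 3.476678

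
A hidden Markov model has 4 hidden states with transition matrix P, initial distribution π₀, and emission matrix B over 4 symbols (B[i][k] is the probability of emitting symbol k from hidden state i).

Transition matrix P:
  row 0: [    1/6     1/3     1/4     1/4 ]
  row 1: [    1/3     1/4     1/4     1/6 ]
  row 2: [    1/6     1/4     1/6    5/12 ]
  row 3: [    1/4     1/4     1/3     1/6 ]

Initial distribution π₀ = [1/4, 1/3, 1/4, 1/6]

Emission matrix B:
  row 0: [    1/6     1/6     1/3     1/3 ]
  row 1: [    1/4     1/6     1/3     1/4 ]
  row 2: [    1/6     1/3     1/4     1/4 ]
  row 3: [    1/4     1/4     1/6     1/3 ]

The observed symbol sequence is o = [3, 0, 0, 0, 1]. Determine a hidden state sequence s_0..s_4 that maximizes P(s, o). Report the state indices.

t=0: δ = [8.333e-02, 8.333e-02, 6.250e-02, 5.556e-02]  (obs o_0=3)
t=1: δ = [4.630e-03, 6.944e-03, 3.472e-03, 6.510e-03]  ψ = [1, 0, 0, 2]  (obs o_1=0)
t=2: δ = [3.858e-04, 4.340e-04, 3.617e-04, 3.617e-04]  ψ = [1, 1, 3, 2]  (obs o_2=0)
t=3: δ = [2.411e-05, 3.215e-05, 2.009e-05, 3.768e-05]  ψ = [1, 0, 3, 2]  (obs o_3=0)
t=4: δ = [1.786e-06, 1.570e-06, 4.186e-06, 2.093e-06]  ψ = [1, 3, 3, 2]  (obs o_4=1)
backtrack: best end state = 2; path = [2, 3, 2, 3, 2]

path = [2, 3, 2, 3, 2]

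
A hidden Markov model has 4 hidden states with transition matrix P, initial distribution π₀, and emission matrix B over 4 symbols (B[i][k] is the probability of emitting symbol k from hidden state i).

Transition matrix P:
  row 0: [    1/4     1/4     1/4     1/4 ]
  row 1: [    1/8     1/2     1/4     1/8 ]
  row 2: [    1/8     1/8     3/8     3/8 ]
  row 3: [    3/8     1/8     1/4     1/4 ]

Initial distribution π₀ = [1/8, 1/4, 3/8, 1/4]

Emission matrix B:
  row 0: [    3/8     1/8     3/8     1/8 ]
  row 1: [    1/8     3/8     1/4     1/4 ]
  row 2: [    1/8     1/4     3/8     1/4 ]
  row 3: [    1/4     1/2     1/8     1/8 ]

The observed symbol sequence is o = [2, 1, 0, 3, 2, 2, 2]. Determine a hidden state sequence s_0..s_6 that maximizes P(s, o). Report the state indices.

t=0: δ = [4.688e-02, 6.250e-02, 1.406e-01, 3.125e-02]  (obs o_0=2)
t=1: δ = [2.197e-03, 1.172e-02, 1.318e-02, 2.637e-02]  ψ = [2, 1, 2, 2]  (obs o_1=1)
t=2: δ = [3.708e-03, 7.324e-04, 8.240e-04, 1.648e-03]  ψ = [3, 1, 3, 3]  (obs o_2=0)
t=3: δ = [1.159e-04, 2.317e-04, 2.317e-04, 1.159e-04]  ψ = [0, 0, 0, 0]  (obs o_3=3)
t=4: δ = [1.629e-05, 2.897e-05, 3.259e-05, 1.086e-05]  ψ = [3, 1, 2, 2]  (obs o_4=2)
t=5: δ = [1.528e-06, 3.621e-06, 4.583e-06, 1.528e-06]  ψ = [0, 1, 2, 2]  (obs o_5=2)
t=6: δ = [2.148e-07, 4.526e-07, 6.445e-07, 2.148e-07]  ψ = [2, 1, 2, 2]  (obs o_6=2)
backtrack: best end state = 2; path = [2, 3, 0, 2, 2, 2, 2]

path = [2, 3, 0, 2, 2, 2, 2]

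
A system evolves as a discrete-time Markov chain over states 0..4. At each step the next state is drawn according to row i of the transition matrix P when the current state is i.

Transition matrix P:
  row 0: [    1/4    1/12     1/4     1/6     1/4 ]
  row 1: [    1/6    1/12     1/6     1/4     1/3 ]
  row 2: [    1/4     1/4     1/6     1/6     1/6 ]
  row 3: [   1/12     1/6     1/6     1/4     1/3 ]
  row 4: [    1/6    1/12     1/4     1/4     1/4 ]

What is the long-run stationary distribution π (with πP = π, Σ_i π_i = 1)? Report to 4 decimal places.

π = [0.1805, 0.1354, 0.2036, 0.2180, 0.2625]

Balance equations π_j = Σ_i π_i·P[i][j]:
  π_0 = 1/4·π_0 + 1/6·π_1 + 1/4·π_2 + 1/12·π_3 + 1/6·π_4
  π_1 = 1/12·π_0 + 1/12·π_1 + 1/4·π_2 + 1/6·π_3 + 1/12·π_4
  π_2 = 1/4·π_0 + 1/6·π_1 + 1/6·π_2 + 1/6·π_3 + 1/4·π_4
  π_3 = 1/6·π_0 + 1/4·π_1 + 1/6·π_2 + 1/4·π_3 + 1/4·π_4
  normalize: π_0 + π_1 + π_2 + π_3 + π_4 = 1
Solving the linear system gives exactly π = [1854/10271, 1391/10271, 2091/10271, 2239/10271, 2696/10271].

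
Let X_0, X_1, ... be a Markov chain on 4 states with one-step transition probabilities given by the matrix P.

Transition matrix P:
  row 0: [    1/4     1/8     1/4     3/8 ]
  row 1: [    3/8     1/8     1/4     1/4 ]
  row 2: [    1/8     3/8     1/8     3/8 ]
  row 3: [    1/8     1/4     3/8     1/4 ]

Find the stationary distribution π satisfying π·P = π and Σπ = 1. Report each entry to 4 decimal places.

Balance equations π_j = Σ_i π_i·P[i][j]:
  π_0 = 1/4·π_0 + 3/8·π_1 + 1/8·π_2 + 1/8·π_3
  π_1 = 1/8·π_0 + 1/8·π_1 + 3/8·π_2 + 1/4·π_3
  π_2 = 1/4·π_0 + 1/4·π_1 + 1/8·π_2 + 3/8·π_3
  normalize: π_0 + π_1 + π_2 + π_3 = 1
Solving the linear system gives exactly π = [137/659, 150/659, 169/659, 203/659].

π = [0.2079, 0.2276, 0.2564, 0.3080]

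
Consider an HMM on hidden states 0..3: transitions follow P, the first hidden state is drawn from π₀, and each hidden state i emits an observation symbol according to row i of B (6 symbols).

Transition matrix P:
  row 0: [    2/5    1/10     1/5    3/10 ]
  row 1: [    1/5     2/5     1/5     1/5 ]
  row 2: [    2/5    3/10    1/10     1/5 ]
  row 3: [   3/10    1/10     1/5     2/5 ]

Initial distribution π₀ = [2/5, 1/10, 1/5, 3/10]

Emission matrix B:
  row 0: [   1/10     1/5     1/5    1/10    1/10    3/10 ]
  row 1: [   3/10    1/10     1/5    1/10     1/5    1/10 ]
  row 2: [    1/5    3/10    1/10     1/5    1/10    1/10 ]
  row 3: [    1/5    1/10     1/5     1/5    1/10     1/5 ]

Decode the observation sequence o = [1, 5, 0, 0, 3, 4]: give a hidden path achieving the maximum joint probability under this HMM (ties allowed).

t=0: δ = [8.000e-02, 1.000e-02, 6.000e-02, 3.000e-02]  (obs o_0=1)
t=1: δ = [9.600e-03, 1.800e-03, 1.600e-03, 4.800e-03]  ψ = [0, 2, 0, 0]  (obs o_1=5)
t=2: δ = [3.840e-04, 2.880e-04, 3.840e-04, 5.760e-04]  ψ = [0, 0, 0, 0]  (obs o_2=0)
t=3: δ = [1.728e-05, 3.456e-05, 2.304e-05, 4.608e-05]  ψ = [3, 1, 3, 3]  (obs o_3=0)
t=4: δ = [1.382e-06, 1.382e-06, 1.843e-06, 3.686e-06]  ψ = [3, 1, 3, 3]  (obs o_4=3)
t=5: δ = [1.106e-07, 1.106e-07, 7.373e-08, 1.475e-07]  ψ = [3, 1, 3, 3]  (obs o_5=4)
backtrack: best end state = 3; path = [0, 0, 3, 3, 3, 3]

path = [0, 0, 3, 3, 3, 3]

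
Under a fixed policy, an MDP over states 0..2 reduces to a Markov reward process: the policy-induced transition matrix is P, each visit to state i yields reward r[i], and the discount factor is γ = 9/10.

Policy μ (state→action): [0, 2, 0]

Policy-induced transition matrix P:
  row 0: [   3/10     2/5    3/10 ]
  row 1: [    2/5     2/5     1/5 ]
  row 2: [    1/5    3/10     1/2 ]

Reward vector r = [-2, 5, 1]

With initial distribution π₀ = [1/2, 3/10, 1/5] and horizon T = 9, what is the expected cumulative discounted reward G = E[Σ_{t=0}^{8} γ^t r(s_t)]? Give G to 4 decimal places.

G = 8.7087

t=0: π = [0.5000, 0.3000, 0.2000], E[r] = 0.7000, γ^t·E[r] = 0.700000, running G = 0.700000
t=1: π = [0.3100, 0.3800, 0.3100], E[r] = 1.5900, γ^t·E[r] = 1.431000, running G = 2.131000
t=2: π = [0.3070, 0.3690, 0.3240], E[r] = 1.5550, γ^t·E[r] = 1.259550, running G = 3.390550
t=3: π = [0.3045, 0.3676, 0.3279], E[r] = 1.5569, γ^t·E[r] = 1.134980, running G = 4.525530
t=4: π = [0.3040, 0.3672, 0.3288], E[r] = 1.5569, γ^t·E[r] = 1.021502, running G = 5.547032
t=5: π = [0.3038, 0.3671, 0.3290], E[r] = 1.5570, γ^t·E[r] = 0.919366, running G = 6.466398
t=6: π = [0.3038, 0.3671, 0.3291], E[r] = 1.5570, γ^t·E[r] = 0.827433, running G = 7.293831
t=7: π = [0.3038, 0.3671, 0.3291], E[r] = 1.5570, γ^t·E[r] = 0.744690, running G = 8.038521
t=8: π = [0.3038, 0.3671, 0.3291], E[r] = 1.5570, γ^t·E[r] = 0.670221, running G = 8.708742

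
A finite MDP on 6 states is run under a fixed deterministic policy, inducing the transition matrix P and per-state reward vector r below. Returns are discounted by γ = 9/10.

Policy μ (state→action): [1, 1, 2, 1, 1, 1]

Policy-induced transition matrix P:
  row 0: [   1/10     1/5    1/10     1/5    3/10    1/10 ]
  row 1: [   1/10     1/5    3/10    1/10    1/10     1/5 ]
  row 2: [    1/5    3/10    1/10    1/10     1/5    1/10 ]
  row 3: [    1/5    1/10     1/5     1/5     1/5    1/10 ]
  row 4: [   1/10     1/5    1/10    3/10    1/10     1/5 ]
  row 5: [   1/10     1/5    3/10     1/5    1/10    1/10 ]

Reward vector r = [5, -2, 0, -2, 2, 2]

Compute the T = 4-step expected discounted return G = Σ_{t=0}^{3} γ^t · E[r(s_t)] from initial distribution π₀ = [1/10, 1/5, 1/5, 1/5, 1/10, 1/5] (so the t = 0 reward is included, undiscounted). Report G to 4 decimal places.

G = 1.5954

t=0: π = [0.1000, 0.2000, 0.2000, 0.2000, 0.1000, 0.2000], E[r] = 0.3000, γ^t·E[r] = 0.300000, running G = 0.300000
t=1: π = [0.1400, 0.2000, 0.2000, 0.1700, 0.1600, 0.1300], E[r] = 0.5400, γ^t·E[r] = 0.486000, running G = 0.786000
t=2: π = [0.1370, 0.2030, 0.1830, 0.1760, 0.1650, 0.1360], E[r] = 0.5290, γ^t·E[r] = 0.428490, running G = 1.214490
t=3: π = [0.1359, 0.2007, 0.1854, 0.1779, 0.1633, 0.1368], E[r] = 0.5225, γ^t·E[r] = 0.380903, running G = 1.595393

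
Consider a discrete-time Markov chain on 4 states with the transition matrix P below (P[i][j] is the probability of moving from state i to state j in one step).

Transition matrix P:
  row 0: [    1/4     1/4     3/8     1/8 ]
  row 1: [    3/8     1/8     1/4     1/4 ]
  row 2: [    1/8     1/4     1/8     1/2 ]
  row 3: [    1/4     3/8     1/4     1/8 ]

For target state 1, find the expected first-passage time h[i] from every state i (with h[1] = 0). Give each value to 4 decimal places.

First-step conditioning: h[1] = 0; for i ≠ 1, h[i] = 1 + Σ_k P[i][k]·h[k].
  h[0] = 1 + 1/4·h[0] + 3/8·h[2] + 1/8·h[3]
  h[2] = 1 + 1/8·h[0] + 1/8·h[2] + 1/2·h[3]
  h[3] = 1 + 1/4·h[0] + 1/4·h[2] + 1/8·h[3]
Solving the 3×3 linear system over states ≠ 1 gives exactly h = [664/185, 0, 128/37, 584/185] (h[1] = 0 is the target).

h = [3.5892, 0.0000, 3.4595, 3.1568]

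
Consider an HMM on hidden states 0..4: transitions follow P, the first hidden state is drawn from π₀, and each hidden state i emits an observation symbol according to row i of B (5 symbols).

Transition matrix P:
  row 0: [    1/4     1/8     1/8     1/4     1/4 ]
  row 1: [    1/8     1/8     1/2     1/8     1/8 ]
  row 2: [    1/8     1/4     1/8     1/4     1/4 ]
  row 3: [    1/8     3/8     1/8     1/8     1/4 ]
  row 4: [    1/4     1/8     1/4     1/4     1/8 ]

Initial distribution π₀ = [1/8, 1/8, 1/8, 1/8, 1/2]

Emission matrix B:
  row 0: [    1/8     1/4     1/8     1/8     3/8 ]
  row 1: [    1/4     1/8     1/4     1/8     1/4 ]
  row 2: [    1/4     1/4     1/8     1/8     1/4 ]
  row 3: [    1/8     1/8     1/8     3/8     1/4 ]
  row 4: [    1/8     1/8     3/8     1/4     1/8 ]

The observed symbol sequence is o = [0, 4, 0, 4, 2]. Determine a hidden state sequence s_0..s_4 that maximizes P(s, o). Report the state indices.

t=0: δ = [1.562e-02, 3.125e-02, 3.125e-02, 1.562e-02, 6.250e-02]  (obs o_0=0)
t=1: δ = [5.859e-03, 1.953e-03, 3.906e-03, 3.906e-03, 9.766e-04]  ψ = [4, 2, 1, 4, 2]  (obs o_1=4)
t=2: δ = [1.831e-04, 3.662e-04, 2.441e-04, 1.831e-04, 1.831e-04]  ψ = [0, 3, 1, 0, 0]  (obs o_2=0)
t=3: δ = [1.717e-05, 1.717e-05, 4.578e-05, 1.526e-05, 7.629e-06]  ψ = [0, 3, 1, 2, 2]  (obs o_3=4)
t=4: δ = [7.153e-07, 2.861e-06, 1.073e-06, 1.431e-06, 4.292e-06]  ψ = [2, 2, 1, 2, 2]  (obs o_4=2)
backtrack: best end state = 4; path = [4, 3, 1, 2, 4]

path = [4, 3, 1, 2, 4]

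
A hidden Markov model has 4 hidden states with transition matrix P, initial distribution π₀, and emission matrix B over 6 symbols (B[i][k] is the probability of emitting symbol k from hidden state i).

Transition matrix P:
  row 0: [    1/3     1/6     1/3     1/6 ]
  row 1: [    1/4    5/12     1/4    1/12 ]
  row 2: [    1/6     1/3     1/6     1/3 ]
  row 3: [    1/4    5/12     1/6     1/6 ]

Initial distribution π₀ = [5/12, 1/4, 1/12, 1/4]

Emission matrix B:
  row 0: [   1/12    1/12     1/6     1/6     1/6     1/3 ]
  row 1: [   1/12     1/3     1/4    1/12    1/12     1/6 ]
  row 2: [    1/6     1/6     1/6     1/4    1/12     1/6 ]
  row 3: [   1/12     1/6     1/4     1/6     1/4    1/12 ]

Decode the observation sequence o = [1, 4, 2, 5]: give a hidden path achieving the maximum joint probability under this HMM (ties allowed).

t=0: δ = [3.472e-02, 8.333e-02, 1.389e-02, 4.167e-02]  (obs o_0=1)
t=1: δ = [3.472e-03, 2.894e-03, 1.736e-03, 1.736e-03]  ψ = [1, 1, 1, 1]  (obs o_1=4)
t=2: δ = [1.929e-04, 3.014e-04, 1.929e-04, 1.447e-04]  ψ = [0, 1, 0, 0]  (obs o_2=2)
t=3: δ = [2.512e-05, 2.093e-05, 1.256e-05, 5.358e-06]  ψ = [1, 1, 1, 2]  (obs o_3=5)
backtrack: best end state = 0; path = [1, 1, 1, 0]

path = [1, 1, 1, 0]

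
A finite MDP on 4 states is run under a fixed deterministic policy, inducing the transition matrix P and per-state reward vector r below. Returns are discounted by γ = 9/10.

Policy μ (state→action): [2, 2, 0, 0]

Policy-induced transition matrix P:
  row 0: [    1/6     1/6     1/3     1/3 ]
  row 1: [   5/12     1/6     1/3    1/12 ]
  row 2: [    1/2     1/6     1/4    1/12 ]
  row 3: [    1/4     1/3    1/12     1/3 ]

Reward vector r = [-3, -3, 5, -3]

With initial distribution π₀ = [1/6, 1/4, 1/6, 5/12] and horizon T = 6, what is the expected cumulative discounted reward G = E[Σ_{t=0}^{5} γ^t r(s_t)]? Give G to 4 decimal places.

G = -5.4366

t=0: π = [0.1667, 0.2500, 0.1667, 0.4167], E[r] = -1.6667, γ^t·E[r] = -1.666667, running G = -1.666667
t=1: π = [0.3194, 0.2361, 0.2153, 0.2292], E[r] = -1.2778, γ^t·E[r] = -1.150000, running G = -2.816667
t=2: π = [0.3166, 0.2049, 0.2581, 0.2205], E[r] = -0.9352, γ^t·E[r] = -0.757500, running G = -3.574167
t=3: π = [0.3223, 0.2034, 0.2567, 0.2176], E[r] = -0.9464, γ^t·E[r] = -0.689906, running G = -4.264073
t=4: π = [0.3212, 0.2029, 0.2575, 0.2183], E[r] = -0.9397, γ^t·E[r] = -0.616507, running G = -4.880580
t=5: π = [0.3214, 0.2031, 0.2573, 0.2182], E[r] = -0.9416, γ^t·E[r] = -0.556027, running G = -5.436607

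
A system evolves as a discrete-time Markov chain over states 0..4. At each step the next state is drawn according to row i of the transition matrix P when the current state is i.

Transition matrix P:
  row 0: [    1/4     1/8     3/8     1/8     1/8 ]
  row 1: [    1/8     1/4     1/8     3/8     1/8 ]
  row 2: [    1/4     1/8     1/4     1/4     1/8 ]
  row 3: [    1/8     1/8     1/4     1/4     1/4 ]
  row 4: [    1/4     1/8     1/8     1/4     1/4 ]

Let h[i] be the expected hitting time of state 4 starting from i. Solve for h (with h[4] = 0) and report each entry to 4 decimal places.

First-step conditioning: h[4] = 0; for i ≠ 4, h[i] = 1 + Σ_k P[i][k]·h[k].
  h[0] = 1 + 1/4·h[0] + 1/8·h[1] + 3/8·h[2] + 1/8·h[3]
  h[1] = 1 + 1/8·h[0] + 1/4·h[1] + 1/8·h[2] + 3/8·h[3]
  h[2] = 1 + 1/4·h[0] + 1/8·h[1] + 1/4·h[2] + 1/4·h[3]
  h[3] = 1 + 1/8·h[0] + 1/8·h[1] + 1/4·h[2] + 1/4·h[3]
Solving the 4×4 linear system over states ≠ 4 gives exactly h = [896/137, 864/137, 882/137, 770/137, 0] (h[4] = 0 is the target).

h = [6.5401, 6.3066, 6.4380, 5.6204, 0.0000]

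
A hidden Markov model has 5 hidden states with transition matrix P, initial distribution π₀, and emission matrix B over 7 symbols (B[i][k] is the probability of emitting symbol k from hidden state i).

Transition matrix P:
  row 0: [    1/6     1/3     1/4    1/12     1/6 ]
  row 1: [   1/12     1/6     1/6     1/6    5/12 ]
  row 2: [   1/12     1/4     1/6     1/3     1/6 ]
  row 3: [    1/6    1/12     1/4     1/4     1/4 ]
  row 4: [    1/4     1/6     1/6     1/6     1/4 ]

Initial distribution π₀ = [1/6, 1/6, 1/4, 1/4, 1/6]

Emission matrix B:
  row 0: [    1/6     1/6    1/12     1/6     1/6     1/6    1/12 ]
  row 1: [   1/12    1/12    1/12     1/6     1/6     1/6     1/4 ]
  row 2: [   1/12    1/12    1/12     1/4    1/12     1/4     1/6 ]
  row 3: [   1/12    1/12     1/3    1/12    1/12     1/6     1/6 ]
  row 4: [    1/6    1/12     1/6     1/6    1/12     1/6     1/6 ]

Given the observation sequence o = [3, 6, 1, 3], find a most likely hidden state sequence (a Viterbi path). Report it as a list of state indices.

path = [2, 3, 0, 2]

t=0: δ = [2.778e-02, 2.778e-02, 6.250e-02, 2.083e-02, 2.778e-02]  (obs o_0=3)
t=1: δ = [5.787e-04, 3.906e-03, 1.736e-03, 3.472e-03, 1.929e-03]  ψ = [4, 2, 2, 2, 1]  (obs o_1=6)
t=2: δ = [9.645e-05, 5.425e-05, 7.234e-05, 7.234e-05, 1.356e-04]  ψ = [3, 1, 3, 3, 1]  (obs o_2=1)
t=3: δ = [5.651e-06, 5.358e-06, 6.028e-06, 2.009e-06, 5.651e-06]  ψ = [4, 0, 0, 2, 4]  (obs o_3=3)
backtrack: best end state = 2; path = [2, 3, 0, 2]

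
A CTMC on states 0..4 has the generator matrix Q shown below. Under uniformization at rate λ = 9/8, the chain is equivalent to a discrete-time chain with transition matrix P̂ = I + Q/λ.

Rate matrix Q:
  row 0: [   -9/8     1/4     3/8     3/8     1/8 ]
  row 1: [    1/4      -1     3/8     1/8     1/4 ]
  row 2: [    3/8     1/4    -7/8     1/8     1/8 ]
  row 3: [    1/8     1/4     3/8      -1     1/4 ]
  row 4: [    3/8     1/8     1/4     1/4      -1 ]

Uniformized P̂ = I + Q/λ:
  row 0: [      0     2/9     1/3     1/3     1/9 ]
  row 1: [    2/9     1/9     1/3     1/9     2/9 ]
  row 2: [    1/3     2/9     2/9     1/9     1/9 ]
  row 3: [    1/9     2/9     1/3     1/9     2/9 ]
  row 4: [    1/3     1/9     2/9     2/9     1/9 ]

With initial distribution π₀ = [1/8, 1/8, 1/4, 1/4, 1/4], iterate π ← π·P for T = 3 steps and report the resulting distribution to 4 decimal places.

t=0: π = [0.1250, 0.1250, 0.2500, 0.2500, 0.2500]
t=1: π = [0.2222, 0.1806, 0.2778, 0.1667, 0.1528]
t=2: π = [0.2022, 0.1852, 0.2855, 0.1775, 0.1497]
t=3: π = [0.2059, 0.1850, 0.2850, 0.1727, 0.1514]

π = [0.2059, 0.1850, 0.2850, 0.1727, 0.1514]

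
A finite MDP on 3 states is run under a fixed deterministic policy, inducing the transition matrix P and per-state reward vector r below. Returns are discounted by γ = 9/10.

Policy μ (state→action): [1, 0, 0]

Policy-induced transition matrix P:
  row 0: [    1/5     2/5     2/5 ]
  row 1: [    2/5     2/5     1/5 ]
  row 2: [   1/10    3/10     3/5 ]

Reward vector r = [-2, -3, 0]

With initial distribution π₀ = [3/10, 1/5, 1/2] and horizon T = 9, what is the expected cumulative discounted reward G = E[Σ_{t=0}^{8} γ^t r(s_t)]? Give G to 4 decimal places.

t=0: π = [0.3000, 0.2000, 0.5000], E[r] = -1.2000, γ^t·E[r] = -1.200000, running G = -1.200000
t=1: π = [0.1900, 0.3500, 0.4600], E[r] = -1.4300, γ^t·E[r] = -1.287000, running G = -2.487000
t=2: π = [0.2240, 0.3540, 0.4220], E[r] = -1.5100, γ^t·E[r] = -1.223100, running G = -3.710100
t=3: π = [0.2286, 0.3578, 0.4136], E[r] = -1.5306, γ^t·E[r] = -1.115807, running G = -4.825907
t=4: π = [0.2302, 0.3586, 0.4112], E[r] = -1.5363, γ^t·E[r] = -1.007980, running G = -5.833887
t=5: π = [0.2306, 0.3589, 0.4105], E[r] = -1.5379, γ^t·E[r] = -0.908100, running G = -6.741987
t=6: π = [0.2307, 0.3589, 0.4103], E[r] = -1.5383, γ^t·E[r] = -0.817517, running G = -7.559504
t=7: π = [0.2308, 0.3590, 0.4103], E[r] = -1.5384, γ^t·E[r] = -0.735820, running G = -8.295324
t=8: π = [0.2308, 0.3590, 0.4103], E[r] = -1.5384, γ^t·E[r] = -0.662252, running G = -8.957576

G = -8.9576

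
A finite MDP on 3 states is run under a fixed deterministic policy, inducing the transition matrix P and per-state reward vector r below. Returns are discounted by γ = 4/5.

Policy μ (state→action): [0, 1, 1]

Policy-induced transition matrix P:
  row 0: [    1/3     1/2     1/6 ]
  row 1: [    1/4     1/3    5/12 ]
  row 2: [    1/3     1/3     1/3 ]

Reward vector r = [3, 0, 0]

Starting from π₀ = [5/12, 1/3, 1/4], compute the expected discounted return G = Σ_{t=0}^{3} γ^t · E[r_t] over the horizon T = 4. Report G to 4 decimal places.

G = 3.0217

t=0: π = [0.4167, 0.3333, 0.2500], E[r] = 1.2500, γ^t·E[r] = 1.250000, running G = 1.250000
t=1: π = [0.3056, 0.4028, 0.2917], E[r] = 0.9167, γ^t·E[r] = 0.733333, running G = 1.983333
t=2: π = [0.2998, 0.3843, 0.3160], E[r] = 0.8993, γ^t·E[r] = 0.575556, running G = 2.558889
t=3: π = [0.3013, 0.3833, 0.3154], E[r] = 0.9039, γ^t·E[r] = 0.462815, running G = 3.021704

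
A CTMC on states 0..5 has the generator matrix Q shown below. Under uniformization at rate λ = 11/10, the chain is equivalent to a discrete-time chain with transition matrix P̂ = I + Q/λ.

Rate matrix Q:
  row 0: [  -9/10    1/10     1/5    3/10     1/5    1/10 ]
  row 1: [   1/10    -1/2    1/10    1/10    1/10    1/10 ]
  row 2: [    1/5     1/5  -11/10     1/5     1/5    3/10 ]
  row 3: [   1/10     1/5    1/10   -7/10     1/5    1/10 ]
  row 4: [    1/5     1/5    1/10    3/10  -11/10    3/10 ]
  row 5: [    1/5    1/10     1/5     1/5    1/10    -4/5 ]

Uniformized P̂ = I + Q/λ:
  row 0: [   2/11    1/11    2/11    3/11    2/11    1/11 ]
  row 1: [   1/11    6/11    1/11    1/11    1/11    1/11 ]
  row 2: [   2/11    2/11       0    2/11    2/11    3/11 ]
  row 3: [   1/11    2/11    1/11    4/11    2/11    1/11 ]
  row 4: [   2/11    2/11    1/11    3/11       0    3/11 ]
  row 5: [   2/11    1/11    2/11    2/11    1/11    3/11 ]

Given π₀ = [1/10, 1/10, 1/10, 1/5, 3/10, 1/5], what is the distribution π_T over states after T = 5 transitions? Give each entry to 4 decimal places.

π = [0.1395, 0.2412, 0.1086, 0.2251, 0.1229, 0.1627]

t=0: π = [0.1000, 0.1000, 0.1000, 0.2000, 0.3000, 0.2000]
t=1: π = [0.1545, 0.1909, 0.1091, 0.2455, 0.1000, 0.2000]
t=2: π = [0.1421, 0.2190, 0.1132, 0.2322, 0.1281, 0.1653]
t=3: π = [0.1408, 0.2335, 0.1086, 0.2287, 0.1236, 0.1648]
t=4: π = [0.1398, 0.2389, 0.1088, 0.2262, 0.1231, 0.1631]
t=5: π = [0.1395, 0.2412, 0.1086, 0.2251, 0.1229, 0.1627]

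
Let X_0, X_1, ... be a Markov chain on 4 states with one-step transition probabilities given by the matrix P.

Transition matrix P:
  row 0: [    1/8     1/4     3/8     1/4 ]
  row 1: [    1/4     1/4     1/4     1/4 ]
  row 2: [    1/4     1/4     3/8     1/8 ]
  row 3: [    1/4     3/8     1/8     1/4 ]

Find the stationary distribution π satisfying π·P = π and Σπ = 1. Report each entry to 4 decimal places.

π = [0.2222, 0.2768, 0.2869, 0.2141]

Balance equations π_j = Σ_i π_i·P[i][j]:
  π_0 = 1/8·π_0 + 1/4·π_1 + 1/4·π_2 + 1/4·π_3
  π_1 = 1/4·π_0 + 1/4·π_1 + 1/4·π_2 + 3/8·π_3
  π_2 = 3/8·π_0 + 1/4·π_1 + 3/8·π_2 + 1/8·π_3
  normalize: π_0 + π_1 + π_2 + π_3 = 1
Solving the linear system gives exactly π = [2/9, 137/495, 142/495, 106/495].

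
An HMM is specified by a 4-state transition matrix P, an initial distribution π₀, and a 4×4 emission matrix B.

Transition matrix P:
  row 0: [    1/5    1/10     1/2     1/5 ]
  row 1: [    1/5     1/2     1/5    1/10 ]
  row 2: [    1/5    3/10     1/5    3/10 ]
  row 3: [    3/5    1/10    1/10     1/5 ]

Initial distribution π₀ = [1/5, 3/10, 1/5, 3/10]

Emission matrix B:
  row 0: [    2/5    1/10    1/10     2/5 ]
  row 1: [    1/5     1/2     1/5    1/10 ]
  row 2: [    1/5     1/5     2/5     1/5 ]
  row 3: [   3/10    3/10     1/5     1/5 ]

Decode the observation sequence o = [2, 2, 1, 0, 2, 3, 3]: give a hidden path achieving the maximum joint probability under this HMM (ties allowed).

path = [2, 2, 3, 0, 2, 3, 0]

t=0: δ = [2.000e-02, 6.000e-02, 8.000e-02, 6.000e-02]  (obs o_0=2)
t=1: δ = [3.600e-03, 6.000e-03, 6.400e-03, 4.800e-03]  ψ = [3, 1, 2, 2]  (obs o_1=2)
t=2: δ = [2.880e-04, 1.500e-03, 3.600e-04, 5.760e-04]  ψ = [3, 1, 0, 2]  (obs o_2=1)
t=3: δ = [1.382e-04, 1.500e-04, 6.000e-05, 4.500e-05]  ψ = [3, 1, 1, 1]  (obs o_3=0)
t=4: δ = [3.000e-06, 1.500e-05, 2.765e-05, 5.530e-06]  ψ = [1, 1, 0, 0]  (obs o_4=2)
t=5: δ = [2.212e-06, 8.294e-07, 1.106e-06, 1.659e-06]  ψ = [2, 2, 2, 2]  (obs o_5=3)
t=6: δ = [3.981e-07, 4.147e-08, 2.212e-07, 8.847e-08]  ψ = [3, 1, 0, 0]  (obs o_6=3)
backtrack: best end state = 0; path = [2, 2, 3, 0, 2, 3, 0]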